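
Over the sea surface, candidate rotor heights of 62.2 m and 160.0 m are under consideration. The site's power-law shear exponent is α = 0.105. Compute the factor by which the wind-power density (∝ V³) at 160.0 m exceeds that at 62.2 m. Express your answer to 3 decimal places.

1.347

Speed ratio: V_B/V_A = (z_B/z_A)^α = (160.0/62.2)^0.105 = (2.5723)^0.105 = 1.10429
Power-density ratio: P_B/P_A = (V_B/V_A)³ = (1.10429)³ = 1.34665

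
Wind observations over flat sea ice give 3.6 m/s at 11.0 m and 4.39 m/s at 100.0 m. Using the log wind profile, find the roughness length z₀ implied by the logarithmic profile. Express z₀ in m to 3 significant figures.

Log law: V(z) ∝ ln(z/z₀). With r = V₁/V₂ = 3.6/4.39 = 0.82005,
r · ln(z₂/z₀) = ln(z₁/z₀) ⇒ ln z₀ = (ln z₁ − r·ln z₂)/(1 − r)
ln z₀ = (2.39790 − 0.82005×4.60517) / 0.17995 = -7.6606
z₀ = exp(-7.6606) = 0.0004710 m

z₀ ≈ 0.000471 m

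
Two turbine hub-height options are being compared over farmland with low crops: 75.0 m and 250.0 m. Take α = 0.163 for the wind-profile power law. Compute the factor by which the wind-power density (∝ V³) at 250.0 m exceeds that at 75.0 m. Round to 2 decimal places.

1.80

Speed ratio: V_B/V_A = (z_B/z_A)^α = (250.0/75.0)^0.163 = (3.3333)^0.163 = 1.21683
Power-density ratio: P_B/P_A = (V_B/V_A)³ = (1.21683)³ = 1.80172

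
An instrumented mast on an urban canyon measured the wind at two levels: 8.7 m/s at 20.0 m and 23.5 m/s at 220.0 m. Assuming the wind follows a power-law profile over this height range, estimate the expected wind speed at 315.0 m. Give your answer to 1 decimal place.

27.3 m/s

First find α: α = ln(V₂/V₁)/ln(z₂/z₁) = ln(23.5/8.7)/ln(220.0/20.0) = 0.99368/2.39790 = 0.4144
Extrapolate from 220.0 m to 315.0 m: V₃ = 23.5 × (315.0/220.0)^0.4144 = 23.5 × 1.1604 = 27.2689 m/s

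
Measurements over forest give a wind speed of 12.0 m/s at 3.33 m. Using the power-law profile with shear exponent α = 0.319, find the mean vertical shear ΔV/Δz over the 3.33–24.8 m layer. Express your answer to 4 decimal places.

0.5016 m/s/m

Power law: V₂ = V₁ · (z₂/z₁)^α = 12.0 × (7.4474)^0.319 = 22.7694 m/s
ΔV/Δz = (22.7694 − 12.0)/(24.8 − 3.33) = 10.7694/21.4700 = 0.50160 m/s/m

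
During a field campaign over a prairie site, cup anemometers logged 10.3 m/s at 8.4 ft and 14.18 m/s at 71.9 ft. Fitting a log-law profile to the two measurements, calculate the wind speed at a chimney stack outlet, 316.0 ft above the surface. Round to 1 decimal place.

Log law: V ∝ ln(z/z₀). From the pair, with r = V₁/V₂ = 0.72638,
ln z₀ = (ln z₁ − r·ln z₂)/(1 − r) = (2.1282 − 0.72638×4.2753)/0.27362 = -3.5714 → z₀ = 0.02812 ft
V₃ = V₁ · ln(z₃/z₀)/ln(z₁/z₀) = 10.3 × 9.3271/5.6996 = 16.8554 m/s

16.9 m/s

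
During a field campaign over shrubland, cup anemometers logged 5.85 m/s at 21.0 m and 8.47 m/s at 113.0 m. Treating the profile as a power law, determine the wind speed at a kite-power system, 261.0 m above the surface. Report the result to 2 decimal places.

10.18 m/s

First find α: α = ln(V₂/V₁)/ln(z₂/z₁) = ln(8.47/5.85)/ln(113.0/21.0) = 0.37009/1.68287 = 0.2199
Extrapolate from 113.0 m to 261.0 m: V₃ = 8.47 × (261.0/113.0)^0.2199 = 8.47 × 1.2021 = 10.1821 m/s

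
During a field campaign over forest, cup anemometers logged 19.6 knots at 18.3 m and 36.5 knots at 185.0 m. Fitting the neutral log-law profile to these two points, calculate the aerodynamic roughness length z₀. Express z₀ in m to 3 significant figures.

z₀ ≈ 1.25 m

Log law: V(z) ∝ ln(z/z₀). With r = V₁/V₂ = 19.6/36.5 = 0.53699,
r · ln(z₂/z₀) = ln(z₁/z₀) ⇒ ln z₀ = (ln z₁ − r·ln z₂)/(1 − r)
ln z₀ = (2.90690 − 0.53699×5.22036) / 0.46301 = 0.2238
z₀ = exp(0.2238) = 1.251 m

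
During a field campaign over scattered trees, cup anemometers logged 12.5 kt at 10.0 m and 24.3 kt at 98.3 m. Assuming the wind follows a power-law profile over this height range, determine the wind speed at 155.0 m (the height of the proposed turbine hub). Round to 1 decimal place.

First find α: α = ln(V₂/V₁)/ln(z₂/z₁) = ln(24.3/12.5)/ln(98.3/10.0) = 0.66475/2.28544 = 0.2909
Extrapolate from 98.3 m to 155.0 m: V₃ = 24.3 × (155.0/98.3)^0.2909 = 24.3 × 1.1416 = 27.7417 kt

27.7 kt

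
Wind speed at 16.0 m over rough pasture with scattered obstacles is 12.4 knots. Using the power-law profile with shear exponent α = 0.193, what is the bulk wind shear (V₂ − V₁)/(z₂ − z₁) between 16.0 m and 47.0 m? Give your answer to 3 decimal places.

0.092 knots/m

Power law: V₂ = V₁ · (z₂/z₁)^α = 12.4 × (2.9375)^0.193 = 15.2666 knots
ΔV/Δz = (15.2666 − 12.4)/(47.0 − 16.0) = 2.8666/31.0000 = 0.09247 knots/m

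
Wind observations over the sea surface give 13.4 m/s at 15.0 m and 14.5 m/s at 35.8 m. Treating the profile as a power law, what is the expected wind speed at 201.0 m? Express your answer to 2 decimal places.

First find α: α = ln(V₂/V₁)/ln(z₂/z₁) = ln(14.5/13.4)/ln(35.8/15.0) = 0.07889/0.86990 = 0.0907
Extrapolate from 35.8 m to 201.0 m: V₃ = 14.5 × (201.0/35.8)^0.0907 = 14.5 × 1.1694 = 16.9561 m/s

16.96 m/s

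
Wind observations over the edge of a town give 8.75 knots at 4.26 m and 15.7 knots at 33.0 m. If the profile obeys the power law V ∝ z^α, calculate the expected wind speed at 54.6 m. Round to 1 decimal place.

18.1 knots

First find α: α = ln(V₂/V₁)/ln(z₂/z₁) = ln(15.7/8.75)/ln(33.0/4.26) = 0.58461/2.04724 = 0.2856
Extrapolate from 33.0 m to 54.6 m: V₃ = 15.7 × (54.6/33.0)^0.2856 = 15.7 × 1.1546 = 18.1278 knots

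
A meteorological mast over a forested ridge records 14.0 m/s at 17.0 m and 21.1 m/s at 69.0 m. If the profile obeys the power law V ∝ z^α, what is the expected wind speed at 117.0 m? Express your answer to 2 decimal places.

First find α: α = ln(V₂/V₁)/ln(z₂/z₁) = ln(21.1/14.0)/ln(69.0/17.0) = 0.41022/1.40089 = 0.2928
Extrapolate from 69.0 m to 117.0 m: V₃ = 21.1 × (117.0/69.0)^0.2928 = 21.1 × 1.1672 = 24.6285 m/s

24.63 m/s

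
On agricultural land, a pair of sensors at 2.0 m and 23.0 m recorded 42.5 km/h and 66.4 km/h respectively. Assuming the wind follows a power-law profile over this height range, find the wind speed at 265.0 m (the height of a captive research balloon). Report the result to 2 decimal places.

First find α: α = ln(V₂/V₁)/ln(z₂/z₁) = ln(66.4/42.5)/ln(23.0/2.0) = 0.44619/2.44235 = 0.1827
Extrapolate from 23.0 m to 265.0 m: V₃ = 66.4 × (265.0/23.0)^0.1827 = 66.4 × 1.5629 = 103.7760 km/h

103.78 km/h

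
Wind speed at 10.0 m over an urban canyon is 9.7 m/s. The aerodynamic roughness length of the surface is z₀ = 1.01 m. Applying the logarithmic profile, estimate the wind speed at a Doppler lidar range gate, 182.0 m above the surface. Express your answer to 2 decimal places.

Log law: V(z) ∝ ln(z/z₀), so V₂/V₁ = ln(z₂/z₀) / ln(z₁/z₀).
ln(182.0/1.01) = 5.1941, ln(10.0/1.01) = 2.2926
V₂ = 9.7 × 5.1941/2.2926 = 9.7 × 2.2655 = 21.9757 m/s

21.98 m/s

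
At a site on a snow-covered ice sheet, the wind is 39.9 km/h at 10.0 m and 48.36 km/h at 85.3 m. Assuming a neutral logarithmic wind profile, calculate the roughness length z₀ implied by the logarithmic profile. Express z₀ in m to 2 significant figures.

z₀ ≈ 0.00041 m

Log law: V(z) ∝ ln(z/z₀). With r = V₁/V₂ = 39.9/48.36 = 0.82506,
r · ln(z₂/z₀) = ln(z₁/z₀) ⇒ ln z₀ = (ln z₁ − r·ln z₂)/(1 − r)
ln z₀ = (2.30259 − 0.82506×4.44617) / 0.17494 = -7.8073
z₀ = exp(-7.8073) = 0.0004068 m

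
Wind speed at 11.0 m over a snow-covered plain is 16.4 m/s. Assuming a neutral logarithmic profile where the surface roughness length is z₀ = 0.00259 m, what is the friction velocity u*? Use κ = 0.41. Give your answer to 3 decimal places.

Log law: V(z) = (u*/κ) · ln(z/z₀) ⇒ u* = κ · V / ln(z/z₀)
u* = 0.41 × 16.4 / ln(11.0/0.00259) = 0.41 × 16.4 / 8.3540
   = 6.7240 / 8.3540 = 0.8049 m/s

u* ≈ 0.805 m/s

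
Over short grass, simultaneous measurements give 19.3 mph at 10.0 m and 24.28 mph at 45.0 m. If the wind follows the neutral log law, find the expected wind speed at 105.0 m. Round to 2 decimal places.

27.09 mph

Log law: V ∝ ln(z/z₀). From the pair, with r = V₁/V₂ = 0.79489,
ln z₀ = (ln z₁ − r·ln z₂)/(1 − r) = (2.3026 − 0.79489×3.8067)/0.20511 = -3.5265 → z₀ = 0.02941 m
V₃ = V₁ · ln(z₃/z₀)/ln(z₁/z₀) = 19.3 × 8.1804/5.8291 = 27.0854 mph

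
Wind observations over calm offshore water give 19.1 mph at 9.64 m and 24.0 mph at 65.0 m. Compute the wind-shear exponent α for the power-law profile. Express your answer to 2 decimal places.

α ≈ 0.12

Power law: V₂/V₁ = (z₂/z₁)^α ⇒ α = ln(V₂/V₁) / ln(z₂/z₁)
α = ln(24.0/19.1) / ln(65.0/9.64) = ln(1.2565) / ln(6.7427)
  = 0.22837 / 1.90847 = 0.11966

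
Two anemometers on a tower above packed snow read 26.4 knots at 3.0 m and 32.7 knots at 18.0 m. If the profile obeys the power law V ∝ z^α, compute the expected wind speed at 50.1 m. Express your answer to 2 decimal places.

36.95 knots

First find α: α = ln(V₂/V₁)/ln(z₂/z₁) = ln(32.7/26.4)/ln(18.0/3.0) = 0.21401/1.79176 = 0.1194
Extrapolate from 18.0 m to 50.1 m: V₃ = 32.7 × (50.1/18.0)^0.1194 = 32.7 × 1.1301 = 36.9528 knots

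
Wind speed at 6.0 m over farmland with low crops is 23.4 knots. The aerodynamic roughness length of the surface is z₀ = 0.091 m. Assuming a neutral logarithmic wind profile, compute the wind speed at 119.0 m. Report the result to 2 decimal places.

40.09 knots

Log law: V(z) ∝ ln(z/z₀), so V₂/V₁ = ln(z₂/z₀) / ln(z₁/z₀).
ln(119.0/0.091) = 7.1760, ln(6.0/0.091) = 4.1887
V₂ = 23.4 × 7.1760/4.1887 = 23.4 × 1.7132 = 40.0890 knots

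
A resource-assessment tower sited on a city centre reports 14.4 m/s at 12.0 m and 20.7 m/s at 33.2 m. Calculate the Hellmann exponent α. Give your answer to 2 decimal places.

α ≈ 0.36

Power law: V₂/V₁ = (z₂/z₁)^α ⇒ α = ln(V₂/V₁) / ln(z₂/z₁)
α = ln(20.7/14.4) / ln(33.2/12.0) = ln(1.4375) / ln(2.7667)
  = 0.36291 / 1.01764 = 0.35661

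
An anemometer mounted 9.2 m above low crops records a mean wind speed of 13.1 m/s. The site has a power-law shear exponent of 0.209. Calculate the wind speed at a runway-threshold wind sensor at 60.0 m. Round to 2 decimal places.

19.39 m/s

Power-law profile: V₂ = V₁ · (z₂/z₁)^α
V₂ = 13.1 × (60.0/9.2)^0.209 = 13.1 × (6.5217)^0.209
    = 13.1 × 1.4798 = 19.3853 m/s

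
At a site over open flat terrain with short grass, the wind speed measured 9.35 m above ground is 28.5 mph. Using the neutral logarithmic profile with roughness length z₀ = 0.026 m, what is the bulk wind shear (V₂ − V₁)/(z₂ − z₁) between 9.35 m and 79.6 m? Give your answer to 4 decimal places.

Log law: V₂ = V₁ · ln(z₂/z₀)/ln(z₁/z₀) = 28.5 × 8.0267/5.8850 = 38.8715 mph
ΔV/Δz = (38.8715 − 28.5)/(79.6 − 9.35) = 10.3715/70.2500 = 0.14764 mph/m

0.1476 mph/m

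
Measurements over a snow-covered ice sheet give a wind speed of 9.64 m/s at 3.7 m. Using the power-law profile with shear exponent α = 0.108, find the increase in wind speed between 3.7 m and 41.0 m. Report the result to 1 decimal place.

Power law: V₂ = V₁ · (z₂/z₁)^α = 9.64 × (11.0811)^0.108 = 12.4995 m/s
ΔV = 12.4995 − 9.64 = 2.8595 m/s

2.9 m/s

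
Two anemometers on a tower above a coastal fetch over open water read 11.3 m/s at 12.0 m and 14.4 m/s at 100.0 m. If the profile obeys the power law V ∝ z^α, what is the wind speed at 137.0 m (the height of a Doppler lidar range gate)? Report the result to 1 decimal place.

14.9 m/s

First find α: α = ln(V₂/V₁)/ln(z₂/z₁) = ln(14.4/11.3)/ln(100.0/12.0) = 0.24243/2.12026 = 0.1143
Extrapolate from 100.0 m to 137.0 m: V₃ = 14.4 × (137.0/100.0)^0.1143 = 14.4 × 1.0367 = 14.9278 m/s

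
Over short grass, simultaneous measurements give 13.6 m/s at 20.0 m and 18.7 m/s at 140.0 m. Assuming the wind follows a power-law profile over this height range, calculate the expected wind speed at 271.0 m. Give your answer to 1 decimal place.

20.8 m/s

First find α: α = ln(V₂/V₁)/ln(z₂/z₁) = ln(18.7/13.6)/ln(140.0/20.0) = 0.31845/1.94591 = 0.1637
Extrapolate from 140.0 m to 271.0 m: V₃ = 18.7 × (271.0/140.0)^0.1637 = 18.7 × 1.1141 = 20.8345 m/s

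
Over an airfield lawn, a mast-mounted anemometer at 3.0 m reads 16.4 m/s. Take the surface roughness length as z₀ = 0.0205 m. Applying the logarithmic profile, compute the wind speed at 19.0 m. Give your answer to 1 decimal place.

22.5 m/s

Log law: V(z) ∝ ln(z/z₀), so V₂/V₁ = ln(z₂/z₀) / ln(z₁/z₀).
ln(19.0/0.0205) = 6.8318, ln(3.0/0.0205) = 4.9859
V₂ = 16.4 × 6.8318/4.9859 = 16.4 × 1.3702 = 22.4714 m/s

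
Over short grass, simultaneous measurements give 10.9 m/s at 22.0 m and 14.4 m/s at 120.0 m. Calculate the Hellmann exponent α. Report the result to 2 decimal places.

α ≈ 0.16

Power law: V₂/V₁ = (z₂/z₁)^α ⇒ α = ln(V₂/V₁) / ln(z₂/z₁)
α = ln(14.4/10.9) / ln(120.0/22.0) = ln(1.3211) / ln(5.4545)
  = 0.27847 / 1.69645 = 0.16415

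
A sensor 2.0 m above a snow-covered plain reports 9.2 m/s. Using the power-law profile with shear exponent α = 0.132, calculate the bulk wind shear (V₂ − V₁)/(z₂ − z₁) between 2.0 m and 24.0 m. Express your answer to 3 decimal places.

0.162 m/s/m

Power law: V₂ = V₁ · (z₂/z₁)^α = 9.2 × (12.0000)^0.132 = 12.7714 m/s
ΔV/Δz = (12.7714 − 9.2)/(24.0 − 2.0) = 3.5714/22.0000 = 0.16234 m/s/m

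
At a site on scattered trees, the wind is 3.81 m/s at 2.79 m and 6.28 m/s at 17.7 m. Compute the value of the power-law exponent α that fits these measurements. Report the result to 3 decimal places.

α ≈ 0.270

Power law: V₂/V₁ = (z₂/z₁)^α ⇒ α = ln(V₂/V₁) / ln(z₂/z₁)
α = ln(6.28/3.81) / ln(17.7/2.79) = ln(1.6483) / ln(6.3441)
  = 0.49974 / 1.84752 = 0.27049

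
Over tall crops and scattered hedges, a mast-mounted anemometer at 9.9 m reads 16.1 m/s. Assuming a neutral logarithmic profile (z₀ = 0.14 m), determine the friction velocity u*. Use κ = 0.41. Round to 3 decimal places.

Log law: V(z) = (u*/κ) · ln(z/z₀) ⇒ u* = κ · V / ln(z/z₀)
u* = 0.41 × 16.1 / ln(9.9/0.14) = 0.41 × 16.1 / 4.2586
   = 6.6010 / 4.2586 = 1.5500 m/s

u* ≈ 1.550 m/s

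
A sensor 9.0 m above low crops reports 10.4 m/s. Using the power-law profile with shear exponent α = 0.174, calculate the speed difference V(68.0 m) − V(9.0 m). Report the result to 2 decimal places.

4.39 m/s

Power law: V₂ = V₁ · (z₂/z₁)^α = 10.4 × (7.5556)^0.174 = 14.7860 m/s
ΔV = 14.7860 − 10.4 = 4.3860 m/s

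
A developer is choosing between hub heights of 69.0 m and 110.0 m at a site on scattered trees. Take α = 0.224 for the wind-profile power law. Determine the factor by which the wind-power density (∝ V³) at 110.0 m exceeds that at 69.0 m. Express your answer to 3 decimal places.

Speed ratio: V_B/V_A = (z_B/z_A)^α = (110.0/69.0)^0.224 = (1.5942)^0.224 = 1.11012
Power-density ratio: P_B/P_A = (V_B/V_A)³ = (1.11012)³ = 1.36807

1.368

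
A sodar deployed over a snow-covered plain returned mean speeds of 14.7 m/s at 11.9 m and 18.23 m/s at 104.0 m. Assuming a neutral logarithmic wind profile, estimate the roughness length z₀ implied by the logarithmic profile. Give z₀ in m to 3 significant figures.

z₀ ≈ 0.00143 m

Log law: V(z) ∝ ln(z/z₀). With r = V₁/V₂ = 14.7/18.23 = 0.80636,
r · ln(z₂/z₀) = ln(z₁/z₀) ⇒ ln z₀ = (ln z₁ − r·ln z₂)/(1 − r)
ln z₀ = (2.47654 − 0.80636×4.64439) / 0.19364 = -6.5511
z₀ = exp(-6.5511) = 0.001429 m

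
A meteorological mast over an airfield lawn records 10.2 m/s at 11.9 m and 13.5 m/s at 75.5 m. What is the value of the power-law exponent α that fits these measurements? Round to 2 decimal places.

Power law: V₂/V₁ = (z₂/z₁)^α ⇒ α = ln(V₂/V₁) / ln(z₂/z₁)
α = ln(13.5/10.2) / ln(75.5/11.9) = ln(1.3235) / ln(6.3445)
  = 0.28030 / 1.84759 = 0.15171

α ≈ 0.15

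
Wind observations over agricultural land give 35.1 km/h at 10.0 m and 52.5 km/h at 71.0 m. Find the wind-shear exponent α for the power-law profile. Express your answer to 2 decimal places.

Power law: V₂/V₁ = (z₂/z₁)^α ⇒ α = ln(V₂/V₁) / ln(z₂/z₁)
α = ln(52.5/35.1) / ln(71.0/10.0) = ln(1.4957) / ln(7.1000)
  = 0.40261 / 1.96009 = 0.20540

α ≈ 0.21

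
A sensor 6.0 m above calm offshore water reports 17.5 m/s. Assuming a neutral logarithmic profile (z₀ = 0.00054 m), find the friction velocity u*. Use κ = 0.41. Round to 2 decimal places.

Log law: V(z) = (u*/κ) · ln(z/z₀) ⇒ u* = κ · V / ln(z/z₀)
u* = 0.41 × 17.5 / ln(6.0/0.00054) = 0.41 × 17.5 / 9.3157
   = 7.1750 / 9.3157 = 0.7702 m/s

u* ≈ 0.77 m/s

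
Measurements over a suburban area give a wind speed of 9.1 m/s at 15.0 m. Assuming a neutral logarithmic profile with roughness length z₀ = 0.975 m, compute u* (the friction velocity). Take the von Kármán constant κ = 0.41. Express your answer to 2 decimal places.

Log law: V(z) = (u*/κ) · ln(z/z₀) ⇒ u* = κ · V / ln(z/z₀)
u* = 0.41 × 9.1 / ln(15.0/0.975) = 0.41 × 9.1 / 2.7334
   = 3.7310 / 2.7334 = 1.3650 m/s

u* ≈ 1.36 m/s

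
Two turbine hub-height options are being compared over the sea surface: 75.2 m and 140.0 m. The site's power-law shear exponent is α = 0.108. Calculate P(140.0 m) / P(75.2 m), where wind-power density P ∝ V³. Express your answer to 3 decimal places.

1.223

Speed ratio: V_B/V_A = (z_B/z_A)^α = (140.0/75.2)^0.108 = (1.8617)^0.108 = 1.06942
Power-density ratio: P_B/P_A = (V_B/V_A)³ = (1.06942)³ = 1.22307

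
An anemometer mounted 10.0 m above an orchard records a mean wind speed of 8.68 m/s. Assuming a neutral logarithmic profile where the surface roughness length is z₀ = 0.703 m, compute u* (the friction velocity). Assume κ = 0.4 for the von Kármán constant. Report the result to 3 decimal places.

Log law: V(z) = (u*/κ) · ln(z/z₀) ⇒ u* = κ · V / ln(z/z₀)
u* = 0.4 × 8.68 / ln(10.0/0.703) = 0.4 × 8.68 / 2.6550
   = 3.4720 / 2.6550 = 1.3077 m/s

u* ≈ 1.308 m/s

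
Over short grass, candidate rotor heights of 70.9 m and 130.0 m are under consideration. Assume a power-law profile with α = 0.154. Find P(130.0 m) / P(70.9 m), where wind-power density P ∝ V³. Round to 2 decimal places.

Speed ratio: V_B/V_A = (z_B/z_A)^α = (130.0/70.9)^0.154 = (1.8336)^0.154 = 1.09786
Power-density ratio: P_B/P_A = (V_B/V_A)³ = (1.09786)³ = 1.32325

1.32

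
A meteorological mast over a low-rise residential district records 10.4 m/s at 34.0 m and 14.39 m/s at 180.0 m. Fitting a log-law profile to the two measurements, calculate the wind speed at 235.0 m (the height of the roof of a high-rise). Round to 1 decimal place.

Log law: V ∝ ln(z/z₀). From the pair, with r = V₁/V₂ = 0.72272,
ln z₀ = (ln z₁ − r·ln z₂)/(1 − r) = (3.5264 − 0.72272×5.1930)/0.27728 = -0.8176 → z₀ = 0.4415 m
V₃ = V₁ · ln(z₃/z₀)/ln(z₁/z₀) = 10.4 × 6.2772/4.3440 = 15.0283 m/s

15.0 m/s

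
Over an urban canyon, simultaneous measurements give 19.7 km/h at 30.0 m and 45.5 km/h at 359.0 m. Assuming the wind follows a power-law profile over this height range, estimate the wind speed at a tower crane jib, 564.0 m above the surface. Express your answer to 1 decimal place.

First find α: α = ln(V₂/V₁)/ln(z₂/z₁) = ln(45.5/19.7)/ln(359.0/30.0) = 0.83709/2.48213 = 0.3372
Extrapolate from 359.0 m to 564.0 m: V₃ = 45.5 × (564.0/359.0)^0.3372 = 45.5 × 1.1646 = 52.9876 km/h

53.0 km/h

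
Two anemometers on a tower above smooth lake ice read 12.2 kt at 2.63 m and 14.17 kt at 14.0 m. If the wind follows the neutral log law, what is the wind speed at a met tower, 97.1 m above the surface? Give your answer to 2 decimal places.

16.45 kt

Log law: V ∝ ln(z/z₀). From the pair, with r = V₁/V₂ = 0.86097,
ln z₀ = (ln z₁ − r·ln z₂)/(1 − r) = (0.9670 − 0.86097×2.6391)/0.13903 = -9.3880 → z₀ = 0.00008372 m
V₃ = V₁ · ln(z₃/z₀)/ln(z₁/z₀) = 12.2 × 13.9637/10.3550 = 16.4518 kt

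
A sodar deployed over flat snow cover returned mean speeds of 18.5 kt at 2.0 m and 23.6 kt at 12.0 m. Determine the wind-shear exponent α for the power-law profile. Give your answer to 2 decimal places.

α ≈ 0.14

Power law: V₂/V₁ = (z₂/z₁)^α ⇒ α = ln(V₂/V₁) / ln(z₂/z₁)
α = ln(23.6/18.5) / ln(12.0/2.0) = ln(1.2757) / ln(6.0000)
  = 0.24348 / 1.79176 = 0.13589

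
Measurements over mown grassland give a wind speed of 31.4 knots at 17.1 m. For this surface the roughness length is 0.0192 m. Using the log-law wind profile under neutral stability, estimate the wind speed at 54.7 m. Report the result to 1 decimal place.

36.8 knots

Log law: V(z) ∝ ln(z/z₀), so V₂/V₁ = ln(z₂/z₀) / ln(z₁/z₀).
ln(54.7/0.0192) = 7.9547, ln(17.1/0.0192) = 6.7919
V₂ = 31.4 × 7.9547/6.7919 = 31.4 × 1.1712 = 36.7757 knots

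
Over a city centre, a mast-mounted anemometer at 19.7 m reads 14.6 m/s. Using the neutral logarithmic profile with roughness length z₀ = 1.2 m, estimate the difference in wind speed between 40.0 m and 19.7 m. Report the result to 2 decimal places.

Log law: V₂ = V₁ · ln(z₂/z₀)/ln(z₁/z₀) = 14.6 × 3.5066/2.7983 = 18.2953 m/s
ΔV = 18.2953 − 14.6 = 3.6953 m/s

3.70 m/s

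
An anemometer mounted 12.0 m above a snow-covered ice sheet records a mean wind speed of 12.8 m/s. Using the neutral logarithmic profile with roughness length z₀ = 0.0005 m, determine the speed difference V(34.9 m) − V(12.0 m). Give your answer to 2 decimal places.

Log law: V₂ = V₁ · ln(z₂/z₀)/ln(z₁/z₀) = 12.8 × 11.1534/10.0858 = 14.1549 m/s
ΔV = 14.1549 − 12.8 = 1.3549 m/s

1.35 m/s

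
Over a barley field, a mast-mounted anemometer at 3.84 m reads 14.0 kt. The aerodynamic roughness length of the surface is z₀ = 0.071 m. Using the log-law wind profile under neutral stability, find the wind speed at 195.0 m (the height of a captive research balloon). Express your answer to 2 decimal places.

Log law: V(z) ∝ ln(z/z₀), so V₂/V₁ = ln(z₂/z₀) / ln(z₁/z₀).
ln(195.0/0.071) = 7.9181, ln(3.84/0.071) = 3.9905
V₂ = 14.0 × 7.9181/3.9905 = 14.0 × 1.9842 = 27.7789 kt

27.78 kt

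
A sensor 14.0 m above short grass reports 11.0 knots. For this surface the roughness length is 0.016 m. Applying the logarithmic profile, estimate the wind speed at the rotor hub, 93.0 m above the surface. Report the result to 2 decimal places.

14.07 knots

Log law: V(z) ∝ ln(z/z₀), so V₂/V₁ = ln(z₂/z₀) / ln(z₁/z₀).
ln(93.0/0.016) = 8.6678, ln(14.0/0.016) = 6.7742
V₂ = 11.0 × 8.6678/6.7742 = 11.0 × 1.2795 = 14.0747 knots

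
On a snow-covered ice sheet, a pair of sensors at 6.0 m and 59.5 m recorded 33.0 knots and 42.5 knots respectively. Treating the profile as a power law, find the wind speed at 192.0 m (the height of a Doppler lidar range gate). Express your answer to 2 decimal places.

First find α: α = ln(V₂/V₁)/ln(z₂/z₁) = ln(42.5/33.0)/ln(59.5/6.0) = 0.25300/2.29422 = 0.1103
Extrapolate from 59.5 m to 192.0 m: V₃ = 42.5 × (192.0/59.5)^0.1103 = 42.5 × 1.1379 = 48.3610 knots

48.36 knots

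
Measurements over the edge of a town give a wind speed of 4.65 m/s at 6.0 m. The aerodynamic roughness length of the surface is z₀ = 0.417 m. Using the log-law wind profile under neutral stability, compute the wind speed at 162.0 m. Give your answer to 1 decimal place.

Log law: V(z) ∝ ln(z/z₀), so V₂/V₁ = ln(z₂/z₀) / ln(z₁/z₀).
ln(162.0/0.417) = 5.9623, ln(6.0/0.417) = 2.6664
V₂ = 4.65 × 5.9623/2.6664 = 4.65 × 2.2360 = 10.3976 m/s

10.4 m/s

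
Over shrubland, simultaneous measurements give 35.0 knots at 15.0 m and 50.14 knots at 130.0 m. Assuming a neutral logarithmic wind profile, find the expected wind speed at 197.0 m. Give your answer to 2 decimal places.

53.05 knots

Log law: V ∝ ln(z/z₀). From the pair, with r = V₁/V₂ = 0.69805,
ln z₀ = (ln z₁ − r·ln z₂)/(1 − r) = (2.7081 − 0.69805×4.8675)/0.30195 = -2.2842 → z₀ = 0.1019 m
V₃ = V₁ · ln(z₃/z₀)/ln(z₁/z₀) = 35.0 × 7.5674/4.9922 = 53.0542 knots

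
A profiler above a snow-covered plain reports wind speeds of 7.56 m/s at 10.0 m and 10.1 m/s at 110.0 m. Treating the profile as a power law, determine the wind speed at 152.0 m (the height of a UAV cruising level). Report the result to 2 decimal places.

First find α: α = ln(V₂/V₁)/ln(z₂/z₁) = ln(10.1/7.56)/ln(110.0/10.0) = 0.28966/2.39790 = 0.1208
Extrapolate from 110.0 m to 152.0 m: V₃ = 10.1 × (152.0/110.0)^0.1208 = 10.1 × 1.0398 = 10.5024 m/s

10.50 m/s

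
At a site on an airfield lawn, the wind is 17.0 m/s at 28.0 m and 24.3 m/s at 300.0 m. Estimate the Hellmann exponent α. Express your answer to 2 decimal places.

α ≈ 0.15

Power law: V₂/V₁ = (z₂/z₁)^α ⇒ α = ln(V₂/V₁) / ln(z₂/z₁)
α = ln(24.3/17.0) / ln(300.0/28.0) = ln(1.4294) / ln(10.7143)
  = 0.35726 / 2.37158 = 0.15064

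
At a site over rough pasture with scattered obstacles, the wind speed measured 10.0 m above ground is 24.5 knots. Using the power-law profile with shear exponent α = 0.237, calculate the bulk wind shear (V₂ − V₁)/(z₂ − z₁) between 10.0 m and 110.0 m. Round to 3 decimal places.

Power law: V₂ = V₁ · (z₂/z₁)^α = 24.5 × (11.0000)^0.237 = 43.2490 knots
ΔV/Δz = (43.2490 − 24.5)/(110.0 − 10.0) = 18.7490/100.0000 = 0.18749 knots/m

0.187 knots/m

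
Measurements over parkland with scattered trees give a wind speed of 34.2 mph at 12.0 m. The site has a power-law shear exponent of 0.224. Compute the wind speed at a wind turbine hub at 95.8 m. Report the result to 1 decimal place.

Power-law profile: V₂ = V₁ · (z₂/z₁)^α
V₂ = 34.2 × (95.8/12.0)^0.224 = 34.2 × (7.9833)^0.224
    = 34.2 × 1.5925 = 54.4647 mph

54.5 mph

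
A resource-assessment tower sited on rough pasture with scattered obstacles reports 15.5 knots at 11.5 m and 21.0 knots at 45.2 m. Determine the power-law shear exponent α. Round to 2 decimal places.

Power law: V₂/V₁ = (z₂/z₁)^α ⇒ α = ln(V₂/V₁) / ln(z₂/z₁)
α = ln(21.0/15.5) / ln(45.2/11.5) = ln(1.3548) / ln(3.9304)
  = 0.30368 / 1.36875 = 0.22187

α ≈ 0.22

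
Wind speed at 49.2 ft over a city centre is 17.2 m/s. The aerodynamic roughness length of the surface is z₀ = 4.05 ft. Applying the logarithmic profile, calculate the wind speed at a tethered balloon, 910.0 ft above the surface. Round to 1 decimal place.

37.3 m/s

Log law: V(z) ∝ ln(z/z₀), so V₂/V₁ = ln(z₂/z₀) / ln(z₁/z₀).
ln(910.0/4.05) = 5.4147, ln(49.2/4.05) = 2.4972
V₂ = 17.2 × 5.4147/2.4972 = 17.2 × 2.1683 = 37.2954 m/s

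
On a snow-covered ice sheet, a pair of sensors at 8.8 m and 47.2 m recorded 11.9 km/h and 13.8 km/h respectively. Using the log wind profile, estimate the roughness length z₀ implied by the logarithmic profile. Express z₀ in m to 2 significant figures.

z₀ ≈ 0.00024 m

Log law: V(z) ∝ ln(z/z₀). With r = V₁/V₂ = 11.9/13.8 = 0.86232,
r · ln(z₂/z₀) = ln(z₁/z₀) ⇒ ln z₀ = (ln z₁ − r·ln z₂)/(1 − r)
ln z₀ = (2.17475 − 0.86232×3.85439) / 0.13768 = -8.3451
z₀ = exp(-8.3451) = 0.0002376 m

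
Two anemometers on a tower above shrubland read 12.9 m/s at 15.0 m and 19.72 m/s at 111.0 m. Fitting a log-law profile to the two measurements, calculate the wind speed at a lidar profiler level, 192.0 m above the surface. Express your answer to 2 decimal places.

Log law: V ∝ ln(z/z₀). From the pair, with r = V₁/V₂ = 0.65416,
ln z₀ = (ln z₁ − r·ln z₂)/(1 − r) = (2.7081 − 0.65416×4.7095)/0.34584 = -1.0777 → z₀ = 0.3404 m
V₃ = V₁ · ln(z₃/z₀)/ln(z₁/z₀) = 12.9 × 6.3352/3.7858 = 21.5872 m/s

21.59 m/s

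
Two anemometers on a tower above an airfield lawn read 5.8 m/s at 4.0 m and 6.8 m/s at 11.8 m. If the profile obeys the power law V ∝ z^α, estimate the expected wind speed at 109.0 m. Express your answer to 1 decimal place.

9.4 m/s

First find α: α = ln(V₂/V₁)/ln(z₂/z₁) = ln(6.8/5.8)/ln(11.8/4.0) = 0.15906/1.08181 = 0.1470
Extrapolate from 11.8 m to 109.0 m: V₃ = 6.8 × (109.0/11.8)^0.1470 = 6.8 × 1.3867 = 9.4293 m/s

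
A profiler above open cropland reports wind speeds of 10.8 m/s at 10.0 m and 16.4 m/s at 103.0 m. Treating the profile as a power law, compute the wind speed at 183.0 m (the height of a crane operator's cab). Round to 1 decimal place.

First find α: α = ln(V₂/V₁)/ln(z₂/z₁) = ln(16.4/10.8)/ln(103.0/10.0) = 0.41774/2.33214 = 0.1791
Extrapolate from 103.0 m to 183.0 m: V₃ = 16.4 × (183.0/103.0)^0.1791 = 16.4 × 1.1084 = 18.1784 m/s

18.2 m/s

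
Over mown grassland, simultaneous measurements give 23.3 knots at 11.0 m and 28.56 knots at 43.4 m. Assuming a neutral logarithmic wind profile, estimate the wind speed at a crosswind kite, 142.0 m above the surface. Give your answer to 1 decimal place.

Log law: V ∝ ln(z/z₀). From the pair, with r = V₁/V₂ = 0.81583,
ln z₀ = (ln z₁ − r·ln z₂)/(1 − r) = (2.3979 − 0.81583×3.7705)/0.18417 = -3.6821 → z₀ = 0.02517 m
V₃ = V₁ · ln(z₃/z₀)/ln(z₁/z₀) = 23.3 × 8.6379/6.0800 = 33.1026 knots

33.1 knots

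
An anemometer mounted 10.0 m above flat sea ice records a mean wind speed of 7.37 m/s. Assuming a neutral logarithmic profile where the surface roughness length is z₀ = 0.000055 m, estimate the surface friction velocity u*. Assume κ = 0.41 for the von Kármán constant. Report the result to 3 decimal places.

Log law: V(z) = (u*/κ) · ln(z/z₀) ⇒ u* = κ · V / ln(z/z₀)
u* = 0.41 × 7.37 / ln(10.0/0.000055) = 0.41 × 7.37 / 12.1108
   = 3.0217 / 12.1108 = 0.2495 m/s

u* ≈ 0.250 m/s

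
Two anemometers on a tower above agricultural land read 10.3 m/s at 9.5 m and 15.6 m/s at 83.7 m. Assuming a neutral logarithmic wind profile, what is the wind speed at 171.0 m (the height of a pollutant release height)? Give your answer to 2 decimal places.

17.34 m/s

Log law: V ∝ ln(z/z₀). From the pair, with r = V₁/V₂ = 0.66026,
ln z₀ = (ln z₁ − r·ln z₂)/(1 − r) = (2.2513 − 0.66026×4.4272)/0.33974 = -1.9774 → z₀ = 0.1384 m
V₃ = V₁ · ln(z₃/z₀)/ln(z₁/z₀) = 10.3 × 7.1191/4.2287 = 17.3401 m/s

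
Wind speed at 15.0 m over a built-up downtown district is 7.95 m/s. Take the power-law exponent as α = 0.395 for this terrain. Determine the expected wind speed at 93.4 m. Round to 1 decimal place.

Power-law profile: V₂ = V₁ · (z₂/z₁)^α
V₂ = 7.95 × (93.4/15.0)^0.395 = 7.95 × (6.2267)^0.395
    = 7.95 × 2.0594 = 16.3719 m/s

16.4 m/s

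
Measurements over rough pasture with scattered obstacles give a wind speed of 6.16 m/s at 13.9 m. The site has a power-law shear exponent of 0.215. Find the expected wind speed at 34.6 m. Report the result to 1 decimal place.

Power-law profile: V₂ = V₁ · (z₂/z₁)^α
V₂ = 6.16 × (34.6/13.9)^0.215 = 6.16 × (2.4892)^0.215
    = 6.16 × 1.2166 = 7.4943 m/s

7.5 m/s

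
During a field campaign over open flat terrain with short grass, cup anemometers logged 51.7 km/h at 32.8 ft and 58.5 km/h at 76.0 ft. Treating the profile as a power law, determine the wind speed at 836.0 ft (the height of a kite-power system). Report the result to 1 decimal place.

First find α: α = ln(V₂/V₁)/ln(z₂/z₁) = ln(58.5/51.7)/ln(76.0/32.8) = 0.12357/0.84030 = 0.1471
Extrapolate from 76.0 ft to 836.0 ft: V₃ = 58.5 × (836.0/76.0)^0.1471 = 58.5 × 1.4228 = 83.2330 km/h

83.2 km/h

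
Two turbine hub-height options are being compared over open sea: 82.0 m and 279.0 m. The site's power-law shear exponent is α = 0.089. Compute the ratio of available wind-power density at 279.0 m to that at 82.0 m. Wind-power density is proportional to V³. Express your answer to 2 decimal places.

Speed ratio: V_B/V_A = (z_B/z_A)^α = (279.0/82.0)^0.089 = (3.4024)^0.089 = 1.11514
Power-density ratio: P_B/P_A = (V_B/V_A)³ = (1.11514)³ = 1.38672

1.39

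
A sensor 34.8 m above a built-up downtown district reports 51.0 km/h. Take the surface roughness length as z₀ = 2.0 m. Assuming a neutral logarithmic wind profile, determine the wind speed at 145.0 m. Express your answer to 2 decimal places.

Log law: V(z) ∝ ln(z/z₀), so V₂/V₁ = ln(z₂/z₀) / ln(z₁/z₀).
ln(145.0/2.0) = 4.2836, ln(34.8/2.0) = 2.8565
V₂ = 51.0 × 4.2836/2.8565 = 51.0 × 1.4996 = 76.4800 km/h

76.48 km/h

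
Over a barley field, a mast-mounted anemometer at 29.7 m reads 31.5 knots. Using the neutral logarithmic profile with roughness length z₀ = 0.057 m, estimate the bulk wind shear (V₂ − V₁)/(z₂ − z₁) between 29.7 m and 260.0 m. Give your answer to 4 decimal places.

Log law: V₂ = V₁ · ln(z₂/z₀)/ln(z₁/z₀) = 31.5 × 8.4254/6.2559 = 42.4242 knots
ΔV/Δz = (42.4242 − 31.5)/(260.0 − 29.7) = 10.9242/230.3000 = 0.04743 knots/m

0.0474 knots/m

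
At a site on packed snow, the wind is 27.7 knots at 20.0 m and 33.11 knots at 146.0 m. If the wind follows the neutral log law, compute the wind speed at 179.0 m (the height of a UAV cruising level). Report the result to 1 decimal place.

Log law: V ∝ ln(z/z₀). From the pair, with r = V₁/V₂ = 0.83661,
ln z₀ = (ln z₁ − r·ln z₂)/(1 − r) = (2.9957 − 0.83661×4.9836)/0.16339 = -7.1825 → z₀ = 0.0007598 m
V₃ = V₁ · ln(z₃/z₀)/ln(z₁/z₀) = 27.7 × 12.3699/10.1782 = 33.6646 knots

33.7 knots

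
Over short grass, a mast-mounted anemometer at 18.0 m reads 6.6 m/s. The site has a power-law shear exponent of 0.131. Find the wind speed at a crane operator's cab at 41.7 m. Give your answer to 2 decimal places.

Power-law profile: V₂ = V₁ · (z₂/z₁)^α
V₂ = 6.6 × (41.7/18.0)^0.131 = 6.6 × (2.3167)^0.131
    = 6.6 × 1.1163 = 7.3679 m/s

7.37 m/s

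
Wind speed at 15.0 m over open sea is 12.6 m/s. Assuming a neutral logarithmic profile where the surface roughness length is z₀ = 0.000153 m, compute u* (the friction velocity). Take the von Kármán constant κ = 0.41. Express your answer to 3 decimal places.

u* ≈ 0.449 m/s

Log law: V(z) = (u*/κ) · ln(z/z₀) ⇒ u* = κ · V / ln(z/z₀)
u* = 0.41 × 12.6 / ln(15.0/0.000153) = 0.41 × 12.6 / 11.4931
   = 5.1660 / 11.4931 = 0.4495 m/s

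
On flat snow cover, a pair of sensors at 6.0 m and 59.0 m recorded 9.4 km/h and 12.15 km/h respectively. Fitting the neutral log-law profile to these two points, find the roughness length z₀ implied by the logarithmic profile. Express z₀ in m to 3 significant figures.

z₀ ≈ 0.00243 m

Log law: V(z) ∝ ln(z/z₀). With r = V₁/V₂ = 9.4/12.15 = 0.77366,
r · ln(z₂/z₀) = ln(z₁/z₀) ⇒ ln z₀ = (ln z₁ − r·ln z₂)/(1 − r)
ln z₀ = (1.79176 − 0.77366×4.07754) / 0.22634 = -6.0214
z₀ = exp(-6.0214) = 0.002426 m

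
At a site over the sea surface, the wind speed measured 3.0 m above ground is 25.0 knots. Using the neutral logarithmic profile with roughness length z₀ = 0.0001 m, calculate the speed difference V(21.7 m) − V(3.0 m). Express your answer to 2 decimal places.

Log law: V₂ = V₁ · ln(z₂/z₀)/ln(z₁/z₀) = 25.0 × 12.2877/10.3090 = 29.7985 knots
ΔV = 29.7985 − 25.0 = 4.7985 knots

4.80 knots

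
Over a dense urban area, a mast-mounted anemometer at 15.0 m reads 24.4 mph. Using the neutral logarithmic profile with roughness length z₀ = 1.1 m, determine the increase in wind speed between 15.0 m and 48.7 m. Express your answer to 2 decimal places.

11.00 mph

Log law: V₂ = V₁ · ln(z₂/z₀)/ln(z₁/z₀) = 24.4 × 3.7904/2.6127 = 35.3977 mph
ΔV = 35.3977 − 24.4 = 10.9977 mph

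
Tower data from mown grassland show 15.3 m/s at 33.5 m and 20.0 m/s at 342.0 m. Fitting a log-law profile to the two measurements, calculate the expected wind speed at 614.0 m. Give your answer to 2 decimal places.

Log law: V ∝ ln(z/z₀). From the pair, with r = V₁/V₂ = 0.76500,
ln z₀ = (ln z₁ − r·ln z₂)/(1 − r) = (3.5115 − 0.76500×5.8348)/0.23500 = -4.0514 → z₀ = 0.01740 m
V₃ = V₁ · ln(z₃/z₀)/ln(z₁/z₀) = 15.3 × 10.4714/7.5630 = 21.1838 m/s

21.18 m/s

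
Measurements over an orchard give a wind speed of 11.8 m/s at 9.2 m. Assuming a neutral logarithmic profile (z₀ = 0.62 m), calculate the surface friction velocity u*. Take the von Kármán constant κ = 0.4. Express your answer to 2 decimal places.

u* ≈ 1.75 m/s

Log law: V(z) = (u*/κ) · ln(z/z₀) ⇒ u* = κ · V / ln(z/z₀)
u* = 0.4 × 11.8 / ln(9.2/0.62) = 0.4 × 11.8 / 2.6972
   = 4.7200 / 2.6972 = 1.7499 m/s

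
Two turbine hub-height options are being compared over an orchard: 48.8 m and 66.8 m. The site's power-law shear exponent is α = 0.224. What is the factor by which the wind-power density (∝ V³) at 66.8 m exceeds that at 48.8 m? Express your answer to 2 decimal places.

1.23

Speed ratio: V_B/V_A = (z_B/z_A)^α = (66.8/48.8)^0.224 = (1.3689)^0.224 = 1.07286
Power-density ratio: P_B/P_A = (V_B/V_A)³ = (1.07286)³ = 1.23490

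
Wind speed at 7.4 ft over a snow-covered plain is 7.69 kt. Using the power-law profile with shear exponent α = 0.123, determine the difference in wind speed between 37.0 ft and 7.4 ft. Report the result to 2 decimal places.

1.68 kt

Power law: V₂ = V₁ · (z₂/z₁)^α = 7.69 × (5.0000)^0.123 = 9.3735 kt
ΔV = 9.3735 − 7.69 = 1.6835 kt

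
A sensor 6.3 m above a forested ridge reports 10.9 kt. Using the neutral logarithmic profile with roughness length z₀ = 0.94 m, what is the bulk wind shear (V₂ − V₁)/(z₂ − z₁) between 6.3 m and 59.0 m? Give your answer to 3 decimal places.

0.243 kt/m

Log law: V₂ = V₁ · ln(z₂/z₀)/ln(z₁/z₀) = 10.9 × 4.1394/1.9024 = 23.7169 kt
ΔV/Δz = (23.7169 − 10.9)/(59.0 − 6.3) = 12.8169/52.7000 = 0.24320 kt/m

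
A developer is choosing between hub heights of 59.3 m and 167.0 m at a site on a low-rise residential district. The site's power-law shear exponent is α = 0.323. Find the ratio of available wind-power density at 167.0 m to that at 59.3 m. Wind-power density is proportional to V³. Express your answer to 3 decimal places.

Speed ratio: V_B/V_A = (z_B/z_A)^α = (167.0/59.3)^0.323 = (2.8162)^0.323 = 1.39714
Power-density ratio: P_B/P_A = (V_B/V_A)³ = (1.39714)³ = 2.72723

2.727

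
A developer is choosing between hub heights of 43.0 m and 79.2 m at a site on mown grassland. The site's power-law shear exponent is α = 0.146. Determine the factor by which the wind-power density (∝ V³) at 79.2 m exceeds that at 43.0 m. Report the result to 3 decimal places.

1.307

Speed ratio: V_B/V_A = (z_B/z_A)^α = (79.2/43.0)^0.146 = (1.8419)^0.146 = 1.09327
Power-density ratio: P_B/P_A = (V_B/V_A)³ = (1.09327)³ = 1.30672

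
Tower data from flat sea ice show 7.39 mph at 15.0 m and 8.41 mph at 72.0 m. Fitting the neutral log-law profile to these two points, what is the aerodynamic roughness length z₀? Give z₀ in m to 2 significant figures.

Log law: V(z) ∝ ln(z/z₀). With r = V₁/V₂ = 7.39/8.41 = 0.87872,
r · ln(z₂/z₀) = ln(z₁/z₀) ⇒ ln z₀ = (ln z₁ − r·ln z₂)/(1 − r)
ln z₀ = (2.70805 − 0.87872×4.27667) / 0.12128 = -8.6567
z₀ = exp(-8.6567) = 0.0001740 m

z₀ ≈ 0.00017 m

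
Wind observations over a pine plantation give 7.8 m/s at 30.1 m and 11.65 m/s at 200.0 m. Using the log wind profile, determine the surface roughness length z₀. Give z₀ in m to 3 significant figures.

z₀ ≈ 0.649 m

Log law: V(z) ∝ ln(z/z₀). With r = V₁/V₂ = 7.8/11.65 = 0.66953,
r · ln(z₂/z₀) = ln(z₁/z₀) ⇒ ln z₀ = (ln z₁ − r·ln z₂)/(1 − r)
ln z₀ = (3.40453 − 0.66953×5.29832) / 0.33047 = -0.4322
z₀ = exp(-0.4322) = 0.6490 m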